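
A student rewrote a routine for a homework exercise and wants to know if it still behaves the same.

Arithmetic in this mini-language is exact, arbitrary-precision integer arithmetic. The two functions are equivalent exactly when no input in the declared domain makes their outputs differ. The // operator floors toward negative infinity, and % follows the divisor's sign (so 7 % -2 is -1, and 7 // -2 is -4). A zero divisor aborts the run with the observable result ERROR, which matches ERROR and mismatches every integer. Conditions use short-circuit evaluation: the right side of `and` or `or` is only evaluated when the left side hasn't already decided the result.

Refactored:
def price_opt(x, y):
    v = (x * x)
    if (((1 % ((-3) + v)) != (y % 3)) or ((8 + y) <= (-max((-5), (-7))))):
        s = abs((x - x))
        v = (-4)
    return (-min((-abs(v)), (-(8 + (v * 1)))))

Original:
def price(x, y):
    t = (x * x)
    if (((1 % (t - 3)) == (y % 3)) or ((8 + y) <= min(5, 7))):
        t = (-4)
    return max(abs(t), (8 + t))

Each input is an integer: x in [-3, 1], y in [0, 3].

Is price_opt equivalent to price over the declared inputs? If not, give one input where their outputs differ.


The rewrite breaks on x=-3, y=0, where the results are 17 and 4.
price: t=9, then (((1 % (t - 3)) == (y % 3)) or ((8 + y) <= min(5, 7))) is false, then returns 17
price_opt: v=9, then (((1 % ((-3) + v)) != (y % 3)) or ((8 + y) <= (-max((-5), (-7))))) is true, then s=0, then v=-4, then returns 4
verdict: not equivalent; witness: x=-3, y=0


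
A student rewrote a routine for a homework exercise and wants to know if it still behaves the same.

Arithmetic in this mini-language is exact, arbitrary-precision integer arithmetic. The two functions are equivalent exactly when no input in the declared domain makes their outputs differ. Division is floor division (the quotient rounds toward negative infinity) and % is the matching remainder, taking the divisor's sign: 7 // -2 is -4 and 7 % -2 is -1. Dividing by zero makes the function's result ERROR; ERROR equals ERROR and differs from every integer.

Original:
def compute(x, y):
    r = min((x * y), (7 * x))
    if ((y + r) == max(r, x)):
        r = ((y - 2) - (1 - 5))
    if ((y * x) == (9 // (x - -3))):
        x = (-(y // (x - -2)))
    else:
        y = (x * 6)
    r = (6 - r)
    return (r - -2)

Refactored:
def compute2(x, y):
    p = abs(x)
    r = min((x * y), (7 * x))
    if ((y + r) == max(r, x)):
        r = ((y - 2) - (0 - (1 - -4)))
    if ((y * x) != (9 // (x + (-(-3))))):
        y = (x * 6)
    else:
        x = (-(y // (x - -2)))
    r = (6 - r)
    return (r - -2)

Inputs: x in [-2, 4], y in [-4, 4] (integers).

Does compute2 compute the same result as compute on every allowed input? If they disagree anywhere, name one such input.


Try x=0, y=0.
compute: r := 0 | ((y + r) == max(r, x)): true | r := 2 | ((y * x) == (9 // (x - -3))): false | y := 0 | r := 4 | result 6
compute2: p := 0 | r := 0 | ((y + r) == max(r, x)): true | r := 3 | ((y * x) != (9 // (x + (-(-3))))): true | y := 0 | r := 3 | result 5
6 and 5 differ, so these are not the same function on this domain.
verdict: not equivalent; witness: x=0, y=0


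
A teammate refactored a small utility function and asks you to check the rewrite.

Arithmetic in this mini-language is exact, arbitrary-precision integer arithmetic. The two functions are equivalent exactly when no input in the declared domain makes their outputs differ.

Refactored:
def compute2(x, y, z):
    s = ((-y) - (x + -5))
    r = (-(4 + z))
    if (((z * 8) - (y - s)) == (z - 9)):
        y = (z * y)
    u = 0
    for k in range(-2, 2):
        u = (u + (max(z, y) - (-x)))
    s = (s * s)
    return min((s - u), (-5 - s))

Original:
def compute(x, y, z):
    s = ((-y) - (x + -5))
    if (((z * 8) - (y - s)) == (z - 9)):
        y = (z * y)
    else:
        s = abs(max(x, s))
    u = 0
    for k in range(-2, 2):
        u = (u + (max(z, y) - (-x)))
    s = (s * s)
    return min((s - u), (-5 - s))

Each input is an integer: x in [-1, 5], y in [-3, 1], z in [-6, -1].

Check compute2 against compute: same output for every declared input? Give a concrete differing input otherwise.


Try x=3, y=0, z=-6.
compute: s := 2 | (((z * 8) - (y - s)) == (z - 9)): false | s := 3 | u := 0 | iter k=-2: | u := 3 | iter k=-1: | u := 6 | iter k=0: | u := 9 | iter k=1: | u := 12 | s := 9 | result -14
compute2: s := 2 | r := 2 | (((z * 8) - (y - s)) == (z - 9)): false | u := 0 | iter k=-2: | u := 3 | iter k=-1: | u := 6 | iter k=0: | u := 9 | iter k=1: | u := 12 | s := 4 | result -9
-14 against -9: the behavior changed.
verdict: not equivalent; witness: x=3, y=0, z=-6


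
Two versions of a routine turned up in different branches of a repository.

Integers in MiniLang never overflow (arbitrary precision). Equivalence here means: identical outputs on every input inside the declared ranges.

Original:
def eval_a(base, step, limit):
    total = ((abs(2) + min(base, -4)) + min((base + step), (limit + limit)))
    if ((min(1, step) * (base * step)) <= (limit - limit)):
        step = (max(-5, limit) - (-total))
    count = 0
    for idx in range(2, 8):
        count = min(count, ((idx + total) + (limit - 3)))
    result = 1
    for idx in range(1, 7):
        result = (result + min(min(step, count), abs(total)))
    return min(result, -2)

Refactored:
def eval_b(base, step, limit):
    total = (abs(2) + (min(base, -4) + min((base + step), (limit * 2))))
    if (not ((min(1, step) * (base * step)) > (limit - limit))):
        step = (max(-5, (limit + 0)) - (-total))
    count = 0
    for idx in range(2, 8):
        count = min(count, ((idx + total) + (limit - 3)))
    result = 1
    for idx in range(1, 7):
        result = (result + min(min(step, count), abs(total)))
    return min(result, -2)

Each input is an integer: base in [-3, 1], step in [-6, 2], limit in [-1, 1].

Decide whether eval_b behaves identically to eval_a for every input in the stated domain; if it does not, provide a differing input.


Changes here: boolean connective usage differs, plus constant usage differs, plus comparison usage differs, plus arithmetic usage differs; the full 135-point sweep finds no disagreement.
verdict: equivalent


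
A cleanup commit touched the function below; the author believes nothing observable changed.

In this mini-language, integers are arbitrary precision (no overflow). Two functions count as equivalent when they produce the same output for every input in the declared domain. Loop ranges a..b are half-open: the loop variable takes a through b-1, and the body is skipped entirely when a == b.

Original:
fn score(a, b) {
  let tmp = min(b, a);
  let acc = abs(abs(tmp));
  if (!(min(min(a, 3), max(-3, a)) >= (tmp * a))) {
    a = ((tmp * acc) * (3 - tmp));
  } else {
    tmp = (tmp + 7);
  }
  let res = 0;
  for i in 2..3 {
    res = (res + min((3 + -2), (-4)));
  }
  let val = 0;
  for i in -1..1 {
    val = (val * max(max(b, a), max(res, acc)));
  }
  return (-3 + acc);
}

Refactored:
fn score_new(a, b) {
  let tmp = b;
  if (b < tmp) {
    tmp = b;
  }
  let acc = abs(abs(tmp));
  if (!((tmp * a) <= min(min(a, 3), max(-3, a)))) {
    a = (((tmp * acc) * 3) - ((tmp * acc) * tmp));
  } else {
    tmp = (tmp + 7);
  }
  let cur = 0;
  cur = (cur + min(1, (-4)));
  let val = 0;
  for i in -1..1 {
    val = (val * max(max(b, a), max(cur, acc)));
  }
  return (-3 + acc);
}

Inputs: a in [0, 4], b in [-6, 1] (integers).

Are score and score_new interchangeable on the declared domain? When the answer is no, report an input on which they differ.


Try a=0, b=1.
score: tmp := 0 | acc := 0 | (!(min(min(a, 3), max(-3, a)) >= (tmp * a))): false | tmp := 7 | res := 0 | iter i=2: | res := -4 | val := 0 | iter i=-1: | val := 0 | iter i=0: | val := 0 | result -3
score_new: tmp := 1 | (b < tmp): false | acc := 1 | (!((tmp * a) <= min(min(a, 3), max(-3, a)))): false | tmp := 8 | cur := 0 | cur := -4 | val := 0 | iter i=-1: | val := 0 | iter i=0: | val := 0 | result -2
-3 against -2: the behavior changed.
verdict: not equivalent; witness: a=0, b=1


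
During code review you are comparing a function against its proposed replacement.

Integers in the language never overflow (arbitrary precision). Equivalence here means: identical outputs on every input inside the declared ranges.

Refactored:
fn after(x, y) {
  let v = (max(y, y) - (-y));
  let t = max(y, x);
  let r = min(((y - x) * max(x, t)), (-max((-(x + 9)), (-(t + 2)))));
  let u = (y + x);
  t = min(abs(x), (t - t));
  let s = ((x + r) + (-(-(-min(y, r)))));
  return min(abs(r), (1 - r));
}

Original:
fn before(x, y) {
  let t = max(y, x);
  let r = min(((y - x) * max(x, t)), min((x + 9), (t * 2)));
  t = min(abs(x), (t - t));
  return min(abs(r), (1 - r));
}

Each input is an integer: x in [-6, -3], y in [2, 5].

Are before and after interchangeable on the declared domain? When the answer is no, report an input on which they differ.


Try x=-3, y=3.
before: t=3, then r=6, then t=0, then returns -5
after: v=6, then t=3, then r=5, then u=0, then t=0, then s=-1, then returns -4
-5 != -4, so the rewrite changes behavior.
verdict: not equivalent; witness: x=-3, y=3


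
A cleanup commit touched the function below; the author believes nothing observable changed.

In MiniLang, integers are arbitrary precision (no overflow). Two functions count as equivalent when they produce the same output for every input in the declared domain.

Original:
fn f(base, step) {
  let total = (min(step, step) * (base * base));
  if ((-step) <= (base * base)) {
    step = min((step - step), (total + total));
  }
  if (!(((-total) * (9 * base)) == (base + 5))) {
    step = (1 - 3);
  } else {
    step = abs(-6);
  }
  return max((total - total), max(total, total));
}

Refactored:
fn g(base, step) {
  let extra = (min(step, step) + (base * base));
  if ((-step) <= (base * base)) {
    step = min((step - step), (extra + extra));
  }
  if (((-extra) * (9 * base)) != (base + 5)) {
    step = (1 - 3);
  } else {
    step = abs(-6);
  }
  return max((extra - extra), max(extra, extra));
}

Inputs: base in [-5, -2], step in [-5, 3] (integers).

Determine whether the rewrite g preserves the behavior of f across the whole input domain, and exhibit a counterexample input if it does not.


Input base=-5, step=-5: 0 from f versus 20 from g.
verdict: not equivalent; witness: base=-5, step=-5


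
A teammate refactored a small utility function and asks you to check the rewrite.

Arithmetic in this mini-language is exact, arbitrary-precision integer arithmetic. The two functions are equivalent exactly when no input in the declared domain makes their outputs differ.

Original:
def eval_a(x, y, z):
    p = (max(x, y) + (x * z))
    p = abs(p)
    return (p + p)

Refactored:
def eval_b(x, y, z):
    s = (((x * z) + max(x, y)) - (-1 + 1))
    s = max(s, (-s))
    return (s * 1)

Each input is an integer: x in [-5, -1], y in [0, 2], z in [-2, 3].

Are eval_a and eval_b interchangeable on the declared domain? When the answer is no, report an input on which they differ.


Evaluate both at x=-5, y=0, z=-2.
eval_a: p := 10 | p := 10 | result 20
eval_b: s := 10 | s := 10 | result 10
20 against 10: the behavior changed.
verdict: not equivalent; witness: x=-5, y=0, z=-2


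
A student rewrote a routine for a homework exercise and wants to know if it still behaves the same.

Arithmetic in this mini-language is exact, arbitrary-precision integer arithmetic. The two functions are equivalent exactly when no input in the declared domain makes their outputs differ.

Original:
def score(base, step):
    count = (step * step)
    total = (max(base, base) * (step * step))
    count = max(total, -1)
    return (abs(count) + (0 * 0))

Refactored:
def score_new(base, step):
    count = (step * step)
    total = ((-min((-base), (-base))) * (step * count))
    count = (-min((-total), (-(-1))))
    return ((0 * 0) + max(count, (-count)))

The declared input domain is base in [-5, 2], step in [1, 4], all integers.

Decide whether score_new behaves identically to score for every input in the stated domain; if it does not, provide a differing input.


These are not equivalent — on base=1, step=2 the outputs split (4 vs 8).
score: count := 4 | total := 4 | count := 4 | result 4
score_new: count := 4 | total := 8 | count := 8 | result 8
verdict: not equivalent; witness: base=1, step=2


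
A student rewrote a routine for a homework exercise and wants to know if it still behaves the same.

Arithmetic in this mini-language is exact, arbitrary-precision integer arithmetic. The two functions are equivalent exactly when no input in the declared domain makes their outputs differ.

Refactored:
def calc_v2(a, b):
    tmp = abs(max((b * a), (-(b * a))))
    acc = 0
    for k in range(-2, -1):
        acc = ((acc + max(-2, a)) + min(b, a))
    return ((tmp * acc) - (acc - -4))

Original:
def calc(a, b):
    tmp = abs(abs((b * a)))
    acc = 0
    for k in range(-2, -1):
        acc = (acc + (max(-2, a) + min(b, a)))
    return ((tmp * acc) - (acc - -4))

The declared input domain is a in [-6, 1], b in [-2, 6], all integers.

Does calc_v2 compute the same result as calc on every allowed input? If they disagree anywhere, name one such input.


Although arithmetic usage differs, min/max/abs usage differs, 72/72 inputs agree.
verdict: equivalent


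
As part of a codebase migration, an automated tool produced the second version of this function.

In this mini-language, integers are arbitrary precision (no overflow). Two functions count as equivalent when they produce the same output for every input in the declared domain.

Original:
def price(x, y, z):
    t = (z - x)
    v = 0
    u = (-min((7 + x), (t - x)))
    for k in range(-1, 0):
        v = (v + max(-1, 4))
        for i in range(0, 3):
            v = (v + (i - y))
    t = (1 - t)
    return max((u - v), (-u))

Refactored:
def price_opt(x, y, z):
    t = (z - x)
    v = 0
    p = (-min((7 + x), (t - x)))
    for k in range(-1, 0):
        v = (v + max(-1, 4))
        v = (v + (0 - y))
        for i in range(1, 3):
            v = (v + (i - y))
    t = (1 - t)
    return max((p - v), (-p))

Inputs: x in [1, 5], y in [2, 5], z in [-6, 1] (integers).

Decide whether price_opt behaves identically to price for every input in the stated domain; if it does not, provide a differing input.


Side by side, the visible changes include: loop structure differs; and local variable names differ; and constant usage differs; and arithmetic usage differs; and statement counts differ.
One worked example (x=3, y=3, z=-1) — price: t=-4, then v=0, then u=7, then (k=-1), then v=4, then (i=0), then v=1, then (i=1), then v=-1, then (i=2), then v=-2, then t=5, then returns 9; price_opt: t=-4, then v=0, then p=7, then (k=-1), then v=4, then v=1, then (i=1), then v=-1, then (i=2), then v=-2, then t=5, then returns 9; agreement on 9.
An exhaustive pass over the 160 declared inputs shows identical outputs.
verdict: equivalent


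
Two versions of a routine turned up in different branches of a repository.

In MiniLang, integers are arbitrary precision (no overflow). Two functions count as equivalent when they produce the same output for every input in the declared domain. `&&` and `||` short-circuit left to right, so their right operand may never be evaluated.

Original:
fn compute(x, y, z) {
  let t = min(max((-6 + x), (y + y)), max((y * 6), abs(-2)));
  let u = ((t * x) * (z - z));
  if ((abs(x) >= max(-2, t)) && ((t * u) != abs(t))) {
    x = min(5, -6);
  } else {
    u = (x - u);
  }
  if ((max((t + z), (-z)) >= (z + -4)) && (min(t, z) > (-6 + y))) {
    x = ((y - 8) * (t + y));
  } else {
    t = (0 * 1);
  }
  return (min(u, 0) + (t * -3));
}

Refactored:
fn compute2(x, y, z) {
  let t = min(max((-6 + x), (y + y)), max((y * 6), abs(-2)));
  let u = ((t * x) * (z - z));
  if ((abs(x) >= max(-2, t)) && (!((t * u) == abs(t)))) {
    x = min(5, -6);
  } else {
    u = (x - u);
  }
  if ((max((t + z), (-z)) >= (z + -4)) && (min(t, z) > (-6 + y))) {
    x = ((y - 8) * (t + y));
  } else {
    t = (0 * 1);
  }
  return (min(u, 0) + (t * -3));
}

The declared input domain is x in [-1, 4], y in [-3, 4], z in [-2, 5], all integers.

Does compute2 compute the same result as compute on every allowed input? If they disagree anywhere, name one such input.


Equivalent — the differences include comparison usage differs; boolean connective usage differs, yet no declared input distinguishes the two.
One worked example (x=2, y=2, z=2) — compute: t=4, then u=0, then ((abs(x) >= max(-2, t)) && ((t * u) != abs(t))) is false, then u=2, then ((max((t + z), (-z)) >= (z + -4)) && (min(t, z) > (-6 + y))) is true, then x=-36, then returns -12; compute2: t=4, then u=0, then ((abs(x) >= max(-2, t)) && (!((t * u) == abs(t)))) is false, then u=2, then ((max((t + z), (-z)) >= (z + -4)) && (min(t, z) > (-6 + y))) is true, then x=-36, then returns -12; agreement on -12.
An exhaustive pass over the 384 declared inputs shows identical outputs.
verdict: equivalent


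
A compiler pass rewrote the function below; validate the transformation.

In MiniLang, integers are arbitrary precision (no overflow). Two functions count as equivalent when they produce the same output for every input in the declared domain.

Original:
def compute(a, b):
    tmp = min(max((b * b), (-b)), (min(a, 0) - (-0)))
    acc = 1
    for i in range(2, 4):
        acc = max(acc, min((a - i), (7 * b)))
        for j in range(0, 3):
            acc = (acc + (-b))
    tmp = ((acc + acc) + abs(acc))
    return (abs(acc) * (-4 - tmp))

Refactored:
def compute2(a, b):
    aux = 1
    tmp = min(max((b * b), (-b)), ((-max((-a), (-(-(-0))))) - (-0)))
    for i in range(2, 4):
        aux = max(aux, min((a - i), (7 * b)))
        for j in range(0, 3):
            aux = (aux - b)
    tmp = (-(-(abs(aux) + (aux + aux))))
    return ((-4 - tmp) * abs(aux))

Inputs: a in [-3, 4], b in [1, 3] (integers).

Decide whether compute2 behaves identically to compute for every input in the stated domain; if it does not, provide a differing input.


This is a faithful refactor — arithmetic usage differs; also local variable names differ; also min/max/abs usage differs, but the computed results match everywhere.
Tracing a=-3, b=2: compute: tmp=-3, then acc=1, then (i=2), then acc=1, then (j=0), then acc=-1, then (j=1), then acc=-3, then (j=2), then acc=-5, then (i=3), then acc=-5, then (j=0), then acc=-7, then (j=1), then acc=-9, then (j=2), then acc=-11, then tmp=-11, then returns 77 | compute2: aux=1, then tmp=-3, then (i=2), then aux=1, then (j=0), then aux=-1, then (j=1), then aux=-3, then (j=2), then aux=-5, then (i=3), then aux=-5, then (j=0), then aux=-7, then (j=1), then aux=-9, then (j=2), then aux=-11, then tmp=-11, then returns 77 — matching result 77.
Sweeping the whole domain (24 inputs) finds no disagreement.
verdict: equivalent


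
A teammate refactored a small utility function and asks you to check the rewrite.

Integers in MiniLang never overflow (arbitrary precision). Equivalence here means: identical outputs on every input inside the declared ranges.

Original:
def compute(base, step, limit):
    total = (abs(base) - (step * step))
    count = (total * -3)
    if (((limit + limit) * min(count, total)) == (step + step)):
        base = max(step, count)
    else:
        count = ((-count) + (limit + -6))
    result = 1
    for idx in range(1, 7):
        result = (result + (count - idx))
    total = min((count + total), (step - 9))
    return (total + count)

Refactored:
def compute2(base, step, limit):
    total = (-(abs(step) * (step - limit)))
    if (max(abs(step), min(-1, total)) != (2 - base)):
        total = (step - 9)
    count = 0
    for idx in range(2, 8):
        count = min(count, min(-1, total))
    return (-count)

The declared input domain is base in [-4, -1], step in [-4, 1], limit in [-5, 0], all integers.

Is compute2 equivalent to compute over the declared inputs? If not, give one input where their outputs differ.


These are not equivalent — on base=-4, step=-4, limit=-5 the outputs split (-106 vs 13).
compute: total becomes -12; next count becomes 36; next (((limit + limit) * min(count, total)) == (step + step)) evaluates to false; next count becomes -47; next result becomes 1; next at idx=1:; next result becomes -47; next at idx=2:; next result becomes -96; next at idx=3:; next result becomes -146; next at idx=4:; next result becomes -197; next at idx=5:; next result becomes -249; next at idx=6:; next result becomes -302; next total becomes -59; next final value -106
compute2: total becomes -4; next (max(abs(step), min(-1, total)) != (2 - base)) evaluates to true; next total becomes -13; next count becomes 0; next at idx=2:; next count becomes -13; next at idx=3:; next count becomes -13; next at idx=4:; next count becomes -13; next at idx=5:; next count becomes -13; next at idx=6:; next count becomes -13; next at idx=7:; next count becomes -13; next final value 13
verdict: not equivalent; witness: base=-4, step=-4, limit=-5


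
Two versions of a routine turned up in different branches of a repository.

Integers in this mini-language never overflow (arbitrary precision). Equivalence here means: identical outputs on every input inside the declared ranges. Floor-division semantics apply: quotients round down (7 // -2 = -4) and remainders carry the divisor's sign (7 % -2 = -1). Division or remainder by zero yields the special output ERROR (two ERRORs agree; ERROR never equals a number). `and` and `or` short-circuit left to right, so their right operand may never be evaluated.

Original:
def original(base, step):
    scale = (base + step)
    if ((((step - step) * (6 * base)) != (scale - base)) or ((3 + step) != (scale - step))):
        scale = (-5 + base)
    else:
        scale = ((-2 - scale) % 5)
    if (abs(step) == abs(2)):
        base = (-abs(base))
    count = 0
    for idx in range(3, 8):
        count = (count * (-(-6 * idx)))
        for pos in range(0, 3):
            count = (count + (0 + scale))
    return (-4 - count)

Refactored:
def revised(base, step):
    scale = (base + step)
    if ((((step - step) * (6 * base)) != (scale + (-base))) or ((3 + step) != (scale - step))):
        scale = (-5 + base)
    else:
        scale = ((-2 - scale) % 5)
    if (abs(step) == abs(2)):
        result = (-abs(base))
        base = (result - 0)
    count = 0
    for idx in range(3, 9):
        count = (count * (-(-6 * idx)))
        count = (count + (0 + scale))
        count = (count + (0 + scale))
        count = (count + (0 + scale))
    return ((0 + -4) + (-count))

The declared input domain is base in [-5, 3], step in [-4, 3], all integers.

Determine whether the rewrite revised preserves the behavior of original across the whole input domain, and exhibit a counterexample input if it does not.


Try base=-5, step=-4.
original: scale=-9, then ((((step - step) * (6 * base)) != (scale - base)) or ((3 + step) != (scale - step))) is true, then scale=-10, then (abs(step) == abs(2)) is false, then count=0, then (idx=3), then count=0, then (pos=0), then count=-10, then (pos=1), then count=-20, then (pos=2), then count=-30, then (idx=4), then count=-720, then (pos=0), then count=-730, then (pos=1), then count=-740, then (pos=2), then count=-750, then (idx=5), then count=-22500, then (pos=0), then count=-22510, then (pos=1), then count=-22520, then (pos=2), then count=-22530, then (idx=6), then count=-811080, then (pos=0), then count=-811090, then (pos=1), then count=-811100, then (pos=2), then count=-811110, then (idx=7), then count=-34066620, then (pos=0), then count=-34066630, then (pos=1), then count=-34066640, then (pos=2), then count=-34066650, then returns 34066646
revised: scale=-9, then ((((step - step) * (6 * base)) != (scale + (-base))) or ((3 + step) != (scale - step))) is true, then scale=-10, then (abs(step) == abs(2)) is false, then count=0, then (idx=3), then count=0, then count=-10, then count=-20, then count=-30, then (idx=4), then count=-720, then count=-730, then count=-740, then count=-750, then (idx=5), then count=-22500, then count=-22510, then count=-22520, then count=-22530, then (idx=6), then count=-811080, then count=-811090, then count=-811100, then count=-811110, then (idx=7), then count=-34066620, then count=-34066630, then count=-34066640, then count=-34066650, then (idx=8), then count=-1635199200, then count=-1635199210, then count=-1635199220, then count=-1635199230, then returns 1635199226
34066646 against 1635199226: the behavior changed.
verdict: not equivalent; witness: base=-5, step=-4


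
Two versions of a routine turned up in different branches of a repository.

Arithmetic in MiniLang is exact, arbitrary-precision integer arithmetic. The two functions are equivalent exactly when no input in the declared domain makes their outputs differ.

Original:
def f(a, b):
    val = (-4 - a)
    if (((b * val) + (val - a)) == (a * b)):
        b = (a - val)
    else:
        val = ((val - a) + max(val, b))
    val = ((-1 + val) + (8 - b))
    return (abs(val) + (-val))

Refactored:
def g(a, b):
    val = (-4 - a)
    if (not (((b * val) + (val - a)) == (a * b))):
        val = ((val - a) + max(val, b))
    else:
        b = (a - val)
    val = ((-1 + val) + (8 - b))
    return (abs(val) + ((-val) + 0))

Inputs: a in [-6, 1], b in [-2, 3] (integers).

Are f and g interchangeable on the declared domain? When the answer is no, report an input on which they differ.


Comparing the listings, the differences include: arithmetic usage differs, plus constant usage differs, plus boolean connective usage differs.
As a probe, take a=-2, b=2: f runs val=-2, then (((b * val) + (val - a)) == (a * b)) is true, then b=0, then val=5, then returns 0; g runs val=-2, then (not (((b * val) + (val - a)) == (a * b))) is false, then b=0, then val=5, then returns 0; both end at 0.
Every one of the 48 inputs gives matching results.
verdict: equivalent


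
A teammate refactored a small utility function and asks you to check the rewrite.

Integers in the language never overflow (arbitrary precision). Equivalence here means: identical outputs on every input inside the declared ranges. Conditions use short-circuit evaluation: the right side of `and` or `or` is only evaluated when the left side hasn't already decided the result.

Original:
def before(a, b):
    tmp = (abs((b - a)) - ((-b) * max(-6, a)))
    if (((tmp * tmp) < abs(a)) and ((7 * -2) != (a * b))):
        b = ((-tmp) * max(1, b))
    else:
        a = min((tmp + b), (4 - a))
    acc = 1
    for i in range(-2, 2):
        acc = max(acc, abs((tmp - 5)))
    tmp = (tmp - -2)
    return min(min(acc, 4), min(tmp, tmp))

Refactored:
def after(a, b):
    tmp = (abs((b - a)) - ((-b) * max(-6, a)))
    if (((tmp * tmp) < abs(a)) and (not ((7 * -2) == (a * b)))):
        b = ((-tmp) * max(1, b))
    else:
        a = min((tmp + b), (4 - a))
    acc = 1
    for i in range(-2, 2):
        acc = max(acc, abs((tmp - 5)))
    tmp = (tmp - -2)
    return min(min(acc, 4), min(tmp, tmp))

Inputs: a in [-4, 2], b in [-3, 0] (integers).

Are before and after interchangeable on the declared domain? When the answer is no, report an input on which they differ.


This is a faithful refactor — boolean connective usage differs; and comparison usage differs, but the computed results match everywhere.
As a probe, take a=0, b=-3: before runs tmp = 3; (((tmp * tmp) < abs(a)) and ((7 * -2) != (a * b))) -> false; a = 0; acc = 1; [i=-2]; acc = 2; [i=-1]; acc = 2; [i=0]; acc = 2; [i=1]; acc = 2; tmp = 5; return 2; after runs tmp = 3; (((tmp * tmp) < abs(a)) and (not ((7 * -2) == (a * b)))) -> false; a = 0; acc = 1; [i=-2]; acc = 2; [i=-1]; acc = 2; [i=0]; acc = 2; [i=1]; acc = 2; tmp = 5; return 2; both end at 2.
Checked all 28 inputs in the declared domain: the outputs agree on every one.
verdict: equivalent


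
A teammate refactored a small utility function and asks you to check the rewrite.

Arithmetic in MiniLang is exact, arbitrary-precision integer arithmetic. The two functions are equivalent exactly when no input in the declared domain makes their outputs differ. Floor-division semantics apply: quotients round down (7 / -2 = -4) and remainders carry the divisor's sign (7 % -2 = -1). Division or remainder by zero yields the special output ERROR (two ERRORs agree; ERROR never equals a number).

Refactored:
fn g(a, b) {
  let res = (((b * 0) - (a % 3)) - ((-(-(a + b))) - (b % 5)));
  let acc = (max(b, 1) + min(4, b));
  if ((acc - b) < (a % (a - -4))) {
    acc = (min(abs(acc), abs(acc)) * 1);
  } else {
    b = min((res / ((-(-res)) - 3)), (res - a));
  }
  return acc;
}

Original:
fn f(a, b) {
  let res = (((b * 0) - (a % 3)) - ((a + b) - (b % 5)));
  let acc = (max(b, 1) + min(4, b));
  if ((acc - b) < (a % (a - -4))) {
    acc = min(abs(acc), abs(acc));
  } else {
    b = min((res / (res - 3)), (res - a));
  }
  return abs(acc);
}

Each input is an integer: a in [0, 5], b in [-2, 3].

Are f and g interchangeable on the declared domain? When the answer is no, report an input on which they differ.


The rewrite breaks on a=0, b=-2, where the results are 1 and -1.
f: res=5, then acc=-1, then ((acc - b) < (a % (a - -4))) is false, then b=2, then returns 1
g: res=5, then acc=-1, then ((acc - b) < (a % (a - -4))) is false, then b=2, then returns -1
verdict: not equivalent; witness: a=0, b=-2


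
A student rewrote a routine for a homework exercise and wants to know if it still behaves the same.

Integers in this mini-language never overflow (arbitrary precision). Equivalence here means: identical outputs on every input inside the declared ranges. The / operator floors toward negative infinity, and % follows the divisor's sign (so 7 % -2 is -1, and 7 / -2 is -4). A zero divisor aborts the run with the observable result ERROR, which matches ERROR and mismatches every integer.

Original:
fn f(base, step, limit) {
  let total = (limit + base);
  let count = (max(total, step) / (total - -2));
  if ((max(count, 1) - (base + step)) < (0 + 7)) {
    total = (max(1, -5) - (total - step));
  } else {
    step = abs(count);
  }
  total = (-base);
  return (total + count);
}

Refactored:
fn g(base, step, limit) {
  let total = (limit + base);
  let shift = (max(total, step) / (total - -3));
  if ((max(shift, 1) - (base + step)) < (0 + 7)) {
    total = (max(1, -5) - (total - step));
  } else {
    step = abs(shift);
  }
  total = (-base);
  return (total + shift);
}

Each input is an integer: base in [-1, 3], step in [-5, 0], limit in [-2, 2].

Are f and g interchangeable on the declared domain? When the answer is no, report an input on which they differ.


The rewrite breaks on base=-1, step=-5, limit=-2, where the results are 4 and ERROR.
f: total = -3; count = 3; ((max(count, 1) - (base + step)) < (0 + 7)) -> false; step = 3; total = 1; return 4
g: total = -3; division by zero -> ERROR
verdict: not equivalent; witness: base=-1, step=-5, limit=-2


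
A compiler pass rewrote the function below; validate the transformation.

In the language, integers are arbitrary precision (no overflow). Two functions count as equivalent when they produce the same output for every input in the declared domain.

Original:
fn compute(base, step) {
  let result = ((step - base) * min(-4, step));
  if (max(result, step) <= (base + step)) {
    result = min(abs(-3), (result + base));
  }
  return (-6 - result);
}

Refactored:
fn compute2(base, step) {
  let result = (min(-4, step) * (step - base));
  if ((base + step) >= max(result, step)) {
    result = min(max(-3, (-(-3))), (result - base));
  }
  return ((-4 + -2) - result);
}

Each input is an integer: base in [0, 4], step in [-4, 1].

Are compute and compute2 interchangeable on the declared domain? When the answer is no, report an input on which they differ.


There is a counterexample at base=1, step=1: -7 on one side, -5 on the other.
compute: result := 0 | (max(result, step) <= (base + step)): true | result := 1 | result -7
compute2: result := 0 | ((base + step) >= max(result, step)): true | result := -1 | result -5
verdict: not equivalent; witness: base=1, step=1


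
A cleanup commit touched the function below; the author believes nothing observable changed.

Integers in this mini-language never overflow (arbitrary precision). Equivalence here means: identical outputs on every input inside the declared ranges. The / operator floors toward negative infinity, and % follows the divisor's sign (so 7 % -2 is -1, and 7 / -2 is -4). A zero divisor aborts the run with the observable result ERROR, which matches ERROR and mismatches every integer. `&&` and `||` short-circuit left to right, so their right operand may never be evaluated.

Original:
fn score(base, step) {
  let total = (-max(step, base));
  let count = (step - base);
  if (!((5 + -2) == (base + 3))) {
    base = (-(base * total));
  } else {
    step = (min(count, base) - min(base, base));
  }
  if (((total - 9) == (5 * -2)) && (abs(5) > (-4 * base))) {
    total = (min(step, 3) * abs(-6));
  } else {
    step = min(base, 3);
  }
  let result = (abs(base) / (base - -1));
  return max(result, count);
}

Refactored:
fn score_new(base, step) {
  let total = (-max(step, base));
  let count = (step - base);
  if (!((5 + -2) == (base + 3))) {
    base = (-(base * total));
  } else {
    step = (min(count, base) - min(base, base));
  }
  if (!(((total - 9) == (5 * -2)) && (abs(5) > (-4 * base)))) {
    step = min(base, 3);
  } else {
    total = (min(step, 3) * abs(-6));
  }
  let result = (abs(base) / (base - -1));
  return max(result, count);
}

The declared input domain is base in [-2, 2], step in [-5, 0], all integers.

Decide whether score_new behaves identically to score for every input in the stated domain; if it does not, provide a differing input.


Equivalent — the differences include boolean connective usage differs, yet no declared input distinguishes the two.
Tracing base=-2, step=-1: score: total := 1 | count := 1 | (!((5 + -2) == (base + 3))): true | base := 2 | (((total - 9) == (5 * -2)) && (abs(5) > (-4 * base))): false | step := 2 | result := 0 | result 1 | score_new: total := 1 | count := 1 | (!((5 + -2) == (base + 3))): true | base := 2 | (!(((total - 9) == (5 * -2)) && (abs(5) > (-4 * base)))): true | step := 2 | result := 0 | result 1 — matching result 1.
Across all 30 domain points the two functions coincide.
verdict: equivalent


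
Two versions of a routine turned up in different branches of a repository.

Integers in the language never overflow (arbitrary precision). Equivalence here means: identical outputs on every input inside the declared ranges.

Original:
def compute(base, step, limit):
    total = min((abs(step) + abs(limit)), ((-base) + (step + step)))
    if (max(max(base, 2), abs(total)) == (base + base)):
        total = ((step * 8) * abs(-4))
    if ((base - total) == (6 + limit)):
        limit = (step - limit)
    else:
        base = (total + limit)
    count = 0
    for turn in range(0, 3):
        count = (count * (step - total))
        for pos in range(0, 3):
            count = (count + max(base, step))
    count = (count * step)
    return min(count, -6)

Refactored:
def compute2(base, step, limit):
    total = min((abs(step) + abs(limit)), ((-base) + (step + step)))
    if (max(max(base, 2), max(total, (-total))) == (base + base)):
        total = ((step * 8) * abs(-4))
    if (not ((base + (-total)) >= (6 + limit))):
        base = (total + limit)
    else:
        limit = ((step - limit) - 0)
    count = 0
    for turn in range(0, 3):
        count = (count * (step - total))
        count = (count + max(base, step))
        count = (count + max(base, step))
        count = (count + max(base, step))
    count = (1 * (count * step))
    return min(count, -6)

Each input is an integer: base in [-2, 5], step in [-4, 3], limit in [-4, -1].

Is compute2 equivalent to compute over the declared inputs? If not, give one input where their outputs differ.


Consider the input base=1, step=-4, limit=-4.
compute: total=-9, then (max(max(base, 2), abs(total)) == (base + base)) is false, then ((base - total) == (6 + limit)) is false, then base=-13, then count=0, then (turn=0), then count=0, then (pos=0), then count=-4, then (pos=1), then count=-8, then (pos=2), then count=-12, then (turn=1), then count=-60, then (pos=0), then count=-64, then (pos=1), then count=-68, then (pos=2), then count=-72, then (turn=2), then count=-360, then (pos=0), then count=-364, then (pos=1), then count=-368, then (pos=2), then count=-372, then count=1488, then returns -6
compute2: total=-9, then (max(max(base, 2), max(total, (-total))) == (base + base)) is false, then (not ((base + (-total)) >= (6 + limit))) is false, then limit=0, then count=0, then (turn=0), then count=0, then count=1, then count=2, then count=3, then (turn=1), then count=15, then count=16, then count=17, then count=18, then (turn=2), then count=90, then count=91, then count=92, then count=93, then count=-372, then returns -372
-6 and -372 differ, so these are not the same function on this domain.
verdict: not equivalent; witness: base=1, step=-4, limit=-4


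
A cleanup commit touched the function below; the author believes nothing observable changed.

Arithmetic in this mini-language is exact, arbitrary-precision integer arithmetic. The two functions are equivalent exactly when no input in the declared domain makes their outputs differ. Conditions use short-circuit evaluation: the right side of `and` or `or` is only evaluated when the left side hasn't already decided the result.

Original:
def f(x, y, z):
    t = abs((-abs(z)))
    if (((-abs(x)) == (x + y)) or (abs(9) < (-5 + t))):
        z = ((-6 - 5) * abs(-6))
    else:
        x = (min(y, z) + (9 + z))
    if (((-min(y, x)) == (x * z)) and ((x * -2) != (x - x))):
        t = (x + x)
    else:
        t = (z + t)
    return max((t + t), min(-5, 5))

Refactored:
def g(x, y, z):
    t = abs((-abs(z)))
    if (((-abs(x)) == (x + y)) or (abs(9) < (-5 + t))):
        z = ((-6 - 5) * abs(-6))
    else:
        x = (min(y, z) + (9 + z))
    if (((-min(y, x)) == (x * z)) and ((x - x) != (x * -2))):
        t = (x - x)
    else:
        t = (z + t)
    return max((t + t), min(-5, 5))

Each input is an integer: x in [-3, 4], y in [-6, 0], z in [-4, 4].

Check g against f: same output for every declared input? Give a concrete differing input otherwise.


Evaluate both at x=-3, y=-5, z=1.
f: t becomes 1; next (((-abs(x)) == (x + y)) or (abs(9) < (-5 + t))) evaluates to false; next x becomes 5; next (((-min(y, x)) == (x * z)) and ((x * -2) != (x - x))) evaluates to true; next t becomes 10; next final value 20
g: t becomes 1; next (((-abs(x)) == (x + y)) or (abs(9) < (-5 + t))) evaluates to false; next x becomes 5; next (((-min(y, x)) == (x * z)) and ((x - x) != (x * -2))) evaluates to true; next t becomes 0; next final value 0
20 and 0 differ, so these are not the same function on this domain.
verdict: not equivalent; witness: x=-3, y=-5, z=1


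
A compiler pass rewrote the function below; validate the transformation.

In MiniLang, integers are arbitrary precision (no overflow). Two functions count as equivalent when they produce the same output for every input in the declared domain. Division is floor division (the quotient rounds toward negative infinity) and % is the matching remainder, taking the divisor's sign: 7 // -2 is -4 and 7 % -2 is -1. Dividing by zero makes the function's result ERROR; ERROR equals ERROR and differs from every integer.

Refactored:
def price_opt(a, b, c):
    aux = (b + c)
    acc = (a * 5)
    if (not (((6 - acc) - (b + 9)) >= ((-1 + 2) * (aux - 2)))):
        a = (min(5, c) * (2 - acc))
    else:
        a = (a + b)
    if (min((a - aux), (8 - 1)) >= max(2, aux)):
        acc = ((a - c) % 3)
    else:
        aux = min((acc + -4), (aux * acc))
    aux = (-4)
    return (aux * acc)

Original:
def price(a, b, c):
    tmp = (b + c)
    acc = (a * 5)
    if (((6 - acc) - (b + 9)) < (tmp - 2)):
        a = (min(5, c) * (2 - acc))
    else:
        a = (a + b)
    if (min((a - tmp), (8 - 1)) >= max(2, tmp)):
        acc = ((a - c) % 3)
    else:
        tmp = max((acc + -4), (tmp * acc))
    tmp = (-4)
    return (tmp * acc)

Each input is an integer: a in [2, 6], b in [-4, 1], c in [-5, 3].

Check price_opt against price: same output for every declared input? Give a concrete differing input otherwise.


Equivalent. Whatever the rewrite altered, no input in the stated domain can expose a difference.
Across all 270 domain points the two functions coincide.
Tracing a=3, b=-1, c=1: price: tmp = 0; acc = 15; (((6 - acc) - (b + 9)) < (tmp - 2)) -> true; a = -13; (min((a - tmp), (8 - 1)) >= max(2, tmp)) -> false; tmp = 11; tmp = -4; return -60 | price_opt: aux = 0; acc = 15; (not (((6 - acc) - (b + 9)) >= ((-1 + 2) * (aux - 2)))) -> true; a = -13; (min((a - aux), (8 - 1)) >= max(2, aux)) -> false; aux = 0; aux = -4; return -60 — matching result -60.
verdict: equivalent
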